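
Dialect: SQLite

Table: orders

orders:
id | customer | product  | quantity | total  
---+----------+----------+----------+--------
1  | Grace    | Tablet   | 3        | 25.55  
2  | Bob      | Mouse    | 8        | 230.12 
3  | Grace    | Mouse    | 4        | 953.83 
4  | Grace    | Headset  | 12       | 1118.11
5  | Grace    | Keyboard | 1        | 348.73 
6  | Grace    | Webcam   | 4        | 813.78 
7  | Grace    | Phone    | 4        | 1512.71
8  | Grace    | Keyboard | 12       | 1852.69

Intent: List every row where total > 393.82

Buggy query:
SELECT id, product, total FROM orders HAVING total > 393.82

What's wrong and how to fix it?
Bug: This is a non-aggregate query (no GROUP BY, no aggregates), so in SQLite the HAVING clause is invalid here; a row-level condition belongs in WHERE

Fix: Use WHERE for row-level filtering

Corrected query:
SELECT id, product, total FROM orders WHERE total > 393.82

Result:
id | product  | total  
---+----------+--------
3  | Mouse    | 953.83 
4  | Headset  | 1118.11
6  | Webcam   | 813.78 
7  | Phone    | 1512.71
8  | Keyboard | 1852.69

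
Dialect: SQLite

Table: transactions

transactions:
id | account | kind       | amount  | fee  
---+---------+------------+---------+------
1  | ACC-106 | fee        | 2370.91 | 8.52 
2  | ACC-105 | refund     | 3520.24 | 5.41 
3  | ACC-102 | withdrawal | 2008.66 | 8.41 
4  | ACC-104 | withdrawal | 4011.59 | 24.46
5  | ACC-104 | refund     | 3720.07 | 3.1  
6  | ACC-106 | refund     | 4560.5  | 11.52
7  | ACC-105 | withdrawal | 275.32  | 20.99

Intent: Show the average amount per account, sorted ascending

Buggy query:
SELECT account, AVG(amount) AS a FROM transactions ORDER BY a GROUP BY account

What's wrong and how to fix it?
Bug: ORDER BY appears before GROUP BY; SQL clause order requires GROUP BY first

Fix: Reorder: SELECT … FROM … GROUP BY … ORDER BY …

Corrected query:
SELECT account, AVG(amount) AS a FROM transactions GROUP BY account ORDER BY a

Result:
account | a       
--------+---------
ACC-105 | 1897.78 
ACC-102 | 2008.66 
ACC-106 | 3465.705
ACC-104 | 3865.83 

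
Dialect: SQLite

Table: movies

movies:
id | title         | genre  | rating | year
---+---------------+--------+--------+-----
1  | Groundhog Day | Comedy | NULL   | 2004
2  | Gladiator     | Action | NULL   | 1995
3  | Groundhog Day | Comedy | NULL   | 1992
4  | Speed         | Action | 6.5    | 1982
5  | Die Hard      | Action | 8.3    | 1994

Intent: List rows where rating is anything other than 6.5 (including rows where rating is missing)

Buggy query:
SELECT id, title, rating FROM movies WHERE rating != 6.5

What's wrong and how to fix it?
Bug: Inequality against NULL is unknown, not true; rows with NULL are dropped

Fix: Add an explicit OR rating IS NULL to include the missing-value rows

Corrected query:
SELECT id, title, rating FROM movies WHERE rating != 6.5 OR rating IS NULL

Result:
id | title         | rating
---+---------------+-------
1  | Groundhog Day | NULL  
2  | Gladiator     | NULL  
3  | Groundhog Day | NULL  
5  | Die Hard      | 8.3   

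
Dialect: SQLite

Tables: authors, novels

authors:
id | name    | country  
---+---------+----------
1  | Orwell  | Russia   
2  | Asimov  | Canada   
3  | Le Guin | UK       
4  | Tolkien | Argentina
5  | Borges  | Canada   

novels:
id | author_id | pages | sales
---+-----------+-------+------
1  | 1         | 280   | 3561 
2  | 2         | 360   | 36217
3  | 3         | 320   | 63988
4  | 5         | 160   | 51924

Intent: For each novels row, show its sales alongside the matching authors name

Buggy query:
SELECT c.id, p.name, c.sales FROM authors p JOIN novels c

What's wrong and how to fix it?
Bug: Missing join condition: each novels row is matched to all authors rows instead of just its own

Fix: Add ON c.author_id = p.id to the JOIN

Corrected query:
SELECT c.id, p.name, c.sales FROM authors p JOIN novels c ON c.author_id = p.id

Result:
id | name    | sales
---+---------+------
1  | Orwell  | 3561 
2  | Asimov  | 36217
3  | Le Guin | 63988
4  | Borges  | 51924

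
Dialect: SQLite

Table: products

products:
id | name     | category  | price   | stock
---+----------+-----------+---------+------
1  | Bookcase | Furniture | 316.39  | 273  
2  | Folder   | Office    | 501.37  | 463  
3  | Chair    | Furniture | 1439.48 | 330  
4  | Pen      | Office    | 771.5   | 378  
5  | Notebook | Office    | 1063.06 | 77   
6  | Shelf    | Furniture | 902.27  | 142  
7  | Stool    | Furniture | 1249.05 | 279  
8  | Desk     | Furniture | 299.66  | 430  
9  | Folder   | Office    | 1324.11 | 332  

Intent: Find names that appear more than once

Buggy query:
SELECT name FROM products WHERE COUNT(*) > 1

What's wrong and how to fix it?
Bug: WHERE can't reference COUNT(*); aggregates are computed after WHERE

Fix: Group first, then use HAVING for the count condition

Corrected query:
SELECT name FROM products GROUP BY name HAVING COUNT(*) > 1

Result:
name  
------
Folder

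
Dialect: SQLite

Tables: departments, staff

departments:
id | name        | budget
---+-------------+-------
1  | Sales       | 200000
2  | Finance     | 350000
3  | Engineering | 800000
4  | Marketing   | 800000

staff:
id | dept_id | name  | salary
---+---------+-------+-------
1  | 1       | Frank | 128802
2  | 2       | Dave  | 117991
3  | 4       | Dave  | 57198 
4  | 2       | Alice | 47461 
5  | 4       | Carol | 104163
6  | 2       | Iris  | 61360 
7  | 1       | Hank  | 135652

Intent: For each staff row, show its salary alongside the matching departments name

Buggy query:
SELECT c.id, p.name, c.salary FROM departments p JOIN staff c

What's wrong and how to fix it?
Bug: Missing join condition: each staff row is matched to all departments rows instead of just its own

Fix: Specify the join condition linking the foreign key to the parent id

Corrected query:
SELECT c.id, p.name, c.salary FROM departments p JOIN staff c ON c.dept_id = p.id

Result:
id | name      | salary
---+-----------+-------
1  | Sales     | 128802
2  | Finance   | 117991
3  | Marketing | 57198 
4  | Finance   | 47461 
5  | Marketing | 104163
6  | Finance   | 61360 
7  | Sales     | 135652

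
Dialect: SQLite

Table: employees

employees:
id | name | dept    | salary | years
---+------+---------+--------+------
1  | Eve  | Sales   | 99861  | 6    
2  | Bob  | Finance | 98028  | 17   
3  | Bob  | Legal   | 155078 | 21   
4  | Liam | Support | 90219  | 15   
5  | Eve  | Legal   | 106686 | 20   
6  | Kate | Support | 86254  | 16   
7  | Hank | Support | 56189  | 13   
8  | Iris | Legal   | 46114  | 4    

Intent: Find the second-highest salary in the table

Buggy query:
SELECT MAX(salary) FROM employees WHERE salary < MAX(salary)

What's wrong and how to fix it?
Bug: MAX(salary) on the right of the comparison is an aggregate-in-WHERE error

Fix: Compute the overall MAX in a subquery, then take MAX of rows below it

Corrected query:
SELECT MAX(salary) FROM employees WHERE salary < (SELECT MAX(salary) FROM employees)

Result:
MAX(salary)
-----------
106686     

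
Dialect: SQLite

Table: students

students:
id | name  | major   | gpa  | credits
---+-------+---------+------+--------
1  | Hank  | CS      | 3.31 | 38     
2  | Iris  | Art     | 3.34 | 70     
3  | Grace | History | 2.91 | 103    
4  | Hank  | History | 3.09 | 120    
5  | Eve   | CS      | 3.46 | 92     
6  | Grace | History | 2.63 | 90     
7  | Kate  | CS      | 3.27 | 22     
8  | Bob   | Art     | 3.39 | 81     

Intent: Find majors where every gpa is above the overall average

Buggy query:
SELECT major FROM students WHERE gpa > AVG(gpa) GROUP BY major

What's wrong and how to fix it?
Bug: AVG() is an aggregate; it can't sit directly in WHERE

Fix: Compute the overall average in a scalar subquery and compare each group's MIN against it in HAVING

Corrected query:
SELECT major FROM students GROUP BY major HAVING MIN(gpa) > (SELECT AVG(gpa) FROM students)

Result:
major
-----
Art  
CS   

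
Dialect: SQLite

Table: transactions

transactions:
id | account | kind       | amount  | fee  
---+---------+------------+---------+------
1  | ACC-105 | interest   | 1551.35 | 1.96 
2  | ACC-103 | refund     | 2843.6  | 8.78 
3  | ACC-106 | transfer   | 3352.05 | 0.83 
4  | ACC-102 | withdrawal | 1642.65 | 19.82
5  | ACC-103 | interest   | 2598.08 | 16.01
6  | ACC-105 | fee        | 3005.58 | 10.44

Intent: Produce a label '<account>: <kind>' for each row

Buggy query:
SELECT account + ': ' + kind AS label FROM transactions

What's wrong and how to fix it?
Bug: '+' is numeric addition; on text columns SQLite converts them to 0 instead of concatenating

Fix: Replace + with || to concatenate text

Corrected query:
SELECT account || ': ' || kind AS label FROM transactions

Result:
label              
-------------------
ACC-105: interest  
ACC-103: refund    
ACC-106: transfer  
ACC-102: withdrawal
ACC-103: interest  
ACC-105: fee       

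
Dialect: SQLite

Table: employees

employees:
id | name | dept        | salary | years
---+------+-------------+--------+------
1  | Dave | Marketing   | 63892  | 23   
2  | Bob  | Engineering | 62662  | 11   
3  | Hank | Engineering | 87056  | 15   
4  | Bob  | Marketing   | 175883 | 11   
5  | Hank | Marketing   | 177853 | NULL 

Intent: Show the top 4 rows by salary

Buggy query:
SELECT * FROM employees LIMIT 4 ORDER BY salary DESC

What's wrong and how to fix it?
Bug: LIMIT must come after ORDER BY

Fix: Swap the clauses: ORDER BY first, then LIMIT

Corrected query:
SELECT * FROM employees ORDER BY salary DESC LIMIT 4

Result:
id | name | dept        | salary | years
---+------+-------------+--------+------
5  | Hank | Marketing   | 177853 | NULL 
4  | Bob  | Marketing   | 175883 | 11   
3  | Hank | Engineering | 87056  | 15   
1  | Dave | Marketing   | 63892  | 23   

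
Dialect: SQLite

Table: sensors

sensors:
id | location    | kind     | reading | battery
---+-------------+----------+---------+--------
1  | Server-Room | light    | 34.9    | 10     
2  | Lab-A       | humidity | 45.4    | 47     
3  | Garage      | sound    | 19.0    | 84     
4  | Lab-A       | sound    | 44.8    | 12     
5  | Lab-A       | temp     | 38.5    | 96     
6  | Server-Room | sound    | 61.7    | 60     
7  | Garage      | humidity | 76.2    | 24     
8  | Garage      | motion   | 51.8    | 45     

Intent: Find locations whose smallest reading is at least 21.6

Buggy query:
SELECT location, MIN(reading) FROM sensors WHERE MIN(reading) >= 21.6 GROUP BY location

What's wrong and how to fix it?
Bug: MIN() in WHERE is a misuse of aggregate

Fix: Use HAVING for the per-group MIN condition

Corrected query:
SELECT location, MIN(reading) FROM sensors GROUP BY location HAVING MIN(reading) >= 21.6

Result:
location    | MIN(reading)
------------+-------------
Lab-A       | 38.5        
Server-Room | 34.9        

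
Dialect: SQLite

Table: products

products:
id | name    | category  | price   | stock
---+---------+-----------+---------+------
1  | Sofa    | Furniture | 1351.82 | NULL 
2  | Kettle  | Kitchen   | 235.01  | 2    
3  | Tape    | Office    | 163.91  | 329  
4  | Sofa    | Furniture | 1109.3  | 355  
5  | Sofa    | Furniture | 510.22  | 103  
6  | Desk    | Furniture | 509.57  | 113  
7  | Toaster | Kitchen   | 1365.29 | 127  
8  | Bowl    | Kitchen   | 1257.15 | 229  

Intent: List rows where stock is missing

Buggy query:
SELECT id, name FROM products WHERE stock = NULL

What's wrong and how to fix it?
Bug: '= NULL' is always unknown in SQL three-valued logic, so no rows match

Fix: Replace '= NULL' with 'IS NULL'

Corrected query:
SELECT id, name FROM products WHERE stock IS NULL

Result:
id | name
---+-----
1  | Sofa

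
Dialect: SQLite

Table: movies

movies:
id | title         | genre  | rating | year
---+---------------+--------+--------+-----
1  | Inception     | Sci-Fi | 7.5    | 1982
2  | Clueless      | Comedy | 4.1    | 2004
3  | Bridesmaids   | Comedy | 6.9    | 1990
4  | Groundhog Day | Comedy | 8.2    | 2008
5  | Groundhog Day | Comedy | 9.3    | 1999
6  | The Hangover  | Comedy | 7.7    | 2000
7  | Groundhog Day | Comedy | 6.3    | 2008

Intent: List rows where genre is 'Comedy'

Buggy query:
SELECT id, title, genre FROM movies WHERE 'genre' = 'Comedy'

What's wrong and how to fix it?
Bug: 'genre' in single quotes is a string literal, not the column; the comparison is literal-vs-literal and never true

Fix: Remove the quotes around the column name (or use double quotes for an identifier)

Corrected query:
SELECT id, title, genre FROM movies WHERE genre = 'Comedy'

Result:
id | title         | genre 
---+---------------+-------
2  | Clueless      | Comedy
3  | Bridesmaids   | Comedy
4  | Groundhog Day | Comedy
5  | Groundhog Day | Comedy
6  | The Hangover  | Comedy
7  | Groundhog Day | Comedy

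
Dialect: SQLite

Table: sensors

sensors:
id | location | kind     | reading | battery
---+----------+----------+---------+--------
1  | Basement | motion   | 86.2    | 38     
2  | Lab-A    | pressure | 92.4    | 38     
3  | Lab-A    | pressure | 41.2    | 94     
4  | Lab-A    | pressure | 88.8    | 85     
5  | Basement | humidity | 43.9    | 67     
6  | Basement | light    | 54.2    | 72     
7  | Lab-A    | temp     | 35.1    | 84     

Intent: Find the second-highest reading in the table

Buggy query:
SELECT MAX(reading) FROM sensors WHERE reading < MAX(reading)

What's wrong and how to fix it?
Bug: MAX(reading) on the right of the comparison is an aggregate-in-WHERE error

Fix: Put the inner MAX in a scalar subquery

Corrected query:
SELECT MAX(reading) FROM sensors WHERE reading < (SELECT MAX(reading) FROM sensors)

Result:
MAX(reading)
------------
88.8        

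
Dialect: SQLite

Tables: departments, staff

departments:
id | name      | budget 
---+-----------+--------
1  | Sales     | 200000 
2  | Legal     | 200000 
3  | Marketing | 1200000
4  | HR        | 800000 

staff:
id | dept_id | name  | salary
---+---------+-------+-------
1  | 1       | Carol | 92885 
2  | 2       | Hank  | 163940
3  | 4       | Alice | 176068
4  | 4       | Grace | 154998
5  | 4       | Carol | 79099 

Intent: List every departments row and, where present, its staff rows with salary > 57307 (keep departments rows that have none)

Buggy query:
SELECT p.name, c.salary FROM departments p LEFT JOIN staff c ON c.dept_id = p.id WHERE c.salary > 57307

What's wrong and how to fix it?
Bug: Filtering c.salary in WHERE discards the NULL rows produced by LEFT JOIN, turning it into an inner join

Fix: Move the right-table condition into the ON clause so unmatched parents are kept

Corrected query:
SELECT p.name, c.salary FROM departments p LEFT JOIN staff c ON c.dept_id = p.id AND c.salary > 57307

Result:
name      | salary
----------+-------
Sales     | 92885 
Legal     | 163940
Marketing | NULL  
HR        | 79099 
HR        | 154998
HR        | 176068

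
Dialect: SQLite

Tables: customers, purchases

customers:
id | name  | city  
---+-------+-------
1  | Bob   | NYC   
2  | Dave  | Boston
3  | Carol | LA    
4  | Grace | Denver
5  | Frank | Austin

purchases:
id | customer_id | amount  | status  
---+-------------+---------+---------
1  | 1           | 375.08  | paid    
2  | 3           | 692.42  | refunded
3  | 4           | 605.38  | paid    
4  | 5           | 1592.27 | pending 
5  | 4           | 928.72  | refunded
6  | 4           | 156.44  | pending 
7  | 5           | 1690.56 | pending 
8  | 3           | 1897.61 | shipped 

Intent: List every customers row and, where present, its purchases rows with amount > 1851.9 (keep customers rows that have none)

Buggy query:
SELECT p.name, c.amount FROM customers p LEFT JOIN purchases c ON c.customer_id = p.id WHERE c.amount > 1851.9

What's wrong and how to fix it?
Bug: A WHERE condition on the right-hand table after LEFT JOIN drops unmatched parents

Fix: Move the right-table condition into the ON clause so unmatched parents are kept

Corrected query:
SELECT p.name, c.amount FROM customers p LEFT JOIN purchases c ON c.customer_id = p.id AND c.amount > 1851.9

Result:
name  | amount 
------+--------
Bob   | NULL   
Dave  | NULL   
Carol | 1897.61
Grace | NULL   
Frank | NULL   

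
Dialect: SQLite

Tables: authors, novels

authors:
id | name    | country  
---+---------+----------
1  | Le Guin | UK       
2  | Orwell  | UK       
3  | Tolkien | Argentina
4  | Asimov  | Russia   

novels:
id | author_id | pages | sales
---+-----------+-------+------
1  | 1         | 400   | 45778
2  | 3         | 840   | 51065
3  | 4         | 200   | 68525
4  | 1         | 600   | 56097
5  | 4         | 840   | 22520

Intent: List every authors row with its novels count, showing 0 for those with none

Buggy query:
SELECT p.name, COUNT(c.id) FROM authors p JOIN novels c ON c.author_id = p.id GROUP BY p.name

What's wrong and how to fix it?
Bug: INNER JOIN drops authors rows that have no matching novels rows

Fix: Use LEFT JOIN so parents without children still appear (COUNT(c.id) gives 0)

Corrected query:
SELECT p.name, COUNT(c.id) FROM authors p LEFT JOIN novels c ON c.author_id = p.id GROUP BY p.name

Result:
name    | COUNT(c.id)
--------+------------
Asimov  | 2          
Le Guin | 2          
Orwell  | 0          
Tolkien | 1          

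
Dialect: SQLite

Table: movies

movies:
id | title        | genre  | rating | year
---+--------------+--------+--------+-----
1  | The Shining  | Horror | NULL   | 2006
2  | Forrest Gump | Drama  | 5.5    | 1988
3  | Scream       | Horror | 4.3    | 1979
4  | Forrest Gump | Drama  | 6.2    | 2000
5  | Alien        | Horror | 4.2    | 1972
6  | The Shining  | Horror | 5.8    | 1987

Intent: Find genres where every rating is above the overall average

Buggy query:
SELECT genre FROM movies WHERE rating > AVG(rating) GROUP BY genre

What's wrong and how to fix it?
Bug: AVG() is an aggregate; it can't sit directly in WHERE

Fix: Compute the overall average in a scalar subquery and compare each group's MIN against it in HAVING

Corrected query:
SELECT genre FROM movies GROUP BY genre HAVING MIN(rating) > (SELECT AVG(rating) FROM movies)

Result:
genre
-----
Drama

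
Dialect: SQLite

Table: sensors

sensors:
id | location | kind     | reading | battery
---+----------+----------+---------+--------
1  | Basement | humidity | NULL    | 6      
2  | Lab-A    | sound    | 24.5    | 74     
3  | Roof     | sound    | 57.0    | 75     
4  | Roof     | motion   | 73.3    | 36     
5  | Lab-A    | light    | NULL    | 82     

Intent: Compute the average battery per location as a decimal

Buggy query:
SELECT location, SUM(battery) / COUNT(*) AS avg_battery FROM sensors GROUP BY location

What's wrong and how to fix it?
Bug: SUM(battery) and COUNT(*) are both integers; the division truncates the fractional part

Fix: Multiply by 1.0 (or CAST to REAL) to force floating-point division

Corrected query:
SELECT location, SUM(battery) * 1.0 / COUNT(*) AS avg_battery FROM sensors GROUP BY location

Result:
location | avg_battery
---------+------------
Basement | 6          
Lab-A    | 78         
Roof     | 55.5       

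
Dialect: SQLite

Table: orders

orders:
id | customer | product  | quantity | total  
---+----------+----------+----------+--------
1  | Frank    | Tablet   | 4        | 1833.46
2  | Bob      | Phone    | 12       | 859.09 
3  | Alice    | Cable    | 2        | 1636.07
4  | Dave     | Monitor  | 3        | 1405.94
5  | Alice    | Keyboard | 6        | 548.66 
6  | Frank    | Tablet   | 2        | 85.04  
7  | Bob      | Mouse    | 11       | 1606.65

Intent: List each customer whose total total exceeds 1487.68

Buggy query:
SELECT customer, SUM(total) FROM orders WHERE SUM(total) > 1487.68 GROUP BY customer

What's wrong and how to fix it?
Bug: Aggregate functions cannot appear in a WHERE clause

Fix: Use HAVING (which filters groups after aggregation) instead of WHERE

Corrected query:
SELECT customer, SUM(total) FROM orders GROUP BY customer HAVING SUM(total) > 1487.68

Result:
customer | SUM(total)
---------+-----------
Alice    | 2184.73   
Bob      | 2465.74   
Frank    | 1918.5    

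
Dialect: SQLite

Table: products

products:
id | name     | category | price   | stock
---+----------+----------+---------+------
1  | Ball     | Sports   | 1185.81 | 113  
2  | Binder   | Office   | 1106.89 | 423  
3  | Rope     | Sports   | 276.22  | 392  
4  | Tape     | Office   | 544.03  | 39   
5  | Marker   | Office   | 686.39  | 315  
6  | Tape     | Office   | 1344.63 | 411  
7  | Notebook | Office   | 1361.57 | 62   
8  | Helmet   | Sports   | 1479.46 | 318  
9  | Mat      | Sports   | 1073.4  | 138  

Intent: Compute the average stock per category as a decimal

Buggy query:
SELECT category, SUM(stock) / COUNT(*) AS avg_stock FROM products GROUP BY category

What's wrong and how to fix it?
Bug: Both operands are integers, so '/' performs integer division and truncates

Fix: Multiply by 1.0 (or CAST to REAL) to force floating-point division

Corrected query:
SELECT category, SUM(stock) * 1.0 / COUNT(*) AS avg_stock FROM products GROUP BY category

Result:
category | avg_stock
---------+----------
Office   | 250      
Sports   | 240.25   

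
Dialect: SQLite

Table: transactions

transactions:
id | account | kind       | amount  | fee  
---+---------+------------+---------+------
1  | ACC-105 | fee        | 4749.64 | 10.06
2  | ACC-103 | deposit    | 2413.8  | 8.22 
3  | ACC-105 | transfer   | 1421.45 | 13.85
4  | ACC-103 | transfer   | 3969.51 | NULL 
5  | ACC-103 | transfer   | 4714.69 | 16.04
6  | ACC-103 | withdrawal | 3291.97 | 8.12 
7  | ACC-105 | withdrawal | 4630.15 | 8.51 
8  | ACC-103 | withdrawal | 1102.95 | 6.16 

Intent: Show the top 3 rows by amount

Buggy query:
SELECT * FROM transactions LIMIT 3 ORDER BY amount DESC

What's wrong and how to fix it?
Bug: ORDER BY cannot follow LIMIT; LIMIT is the final clause

Fix: Sort with ORDER BY, then apply LIMIT

Corrected query:
SELECT * FROM transactions ORDER BY amount DESC LIMIT 3

Result:
id | account | kind       | amount  | fee  
---+---------+------------+---------+------
1  | ACC-105 | fee        | 4749.64 | 10.06
5  | ACC-103 | transfer   | 4714.69 | 16.04
7  | ACC-105 | withdrawal | 4630.15 | 8.51 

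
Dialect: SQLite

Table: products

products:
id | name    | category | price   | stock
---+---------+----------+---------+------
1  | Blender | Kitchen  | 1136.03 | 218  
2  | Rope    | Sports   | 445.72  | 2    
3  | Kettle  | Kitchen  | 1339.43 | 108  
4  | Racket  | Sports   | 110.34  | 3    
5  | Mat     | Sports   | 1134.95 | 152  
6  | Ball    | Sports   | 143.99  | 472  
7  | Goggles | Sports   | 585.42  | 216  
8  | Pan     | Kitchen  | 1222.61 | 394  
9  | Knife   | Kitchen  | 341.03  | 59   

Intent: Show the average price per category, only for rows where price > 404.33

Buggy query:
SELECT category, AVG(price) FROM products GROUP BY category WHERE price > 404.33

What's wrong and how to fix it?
Bug: WHERE cannot follow GROUP BY

Fix: Move the WHERE clause before GROUP BY

Corrected query:
SELECT category, AVG(price) FROM products WHERE price > 404.33 GROUP BY category

Result:
category | AVG(price)
---------+-----------
Kitchen  | 1232.69   
Sports   | 722.03    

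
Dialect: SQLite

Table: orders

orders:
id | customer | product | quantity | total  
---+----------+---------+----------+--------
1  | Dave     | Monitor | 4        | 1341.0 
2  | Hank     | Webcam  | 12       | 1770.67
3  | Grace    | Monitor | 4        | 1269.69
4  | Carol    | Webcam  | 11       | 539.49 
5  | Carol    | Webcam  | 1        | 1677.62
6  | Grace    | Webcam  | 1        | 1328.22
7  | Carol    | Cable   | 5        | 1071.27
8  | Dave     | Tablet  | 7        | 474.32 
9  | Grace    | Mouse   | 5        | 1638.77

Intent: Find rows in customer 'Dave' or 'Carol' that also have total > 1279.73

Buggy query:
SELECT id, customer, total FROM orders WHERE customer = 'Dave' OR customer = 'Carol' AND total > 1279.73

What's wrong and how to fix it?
Bug: AND binds tighter than OR, so this parses as customer = 'Dave' OR (customer = 'Carol' AND total > 1279.73)

Fix: Add parentheses around the OR so the AND applies to both alternatives

Corrected query:
SELECT id, customer, total FROM orders WHERE (customer = 'Dave' OR customer = 'Carol') AND total > 1279.73

Result:
id | customer | total  
---+----------+--------
1  | Dave     | 1341   
5  | Carol    | 1677.62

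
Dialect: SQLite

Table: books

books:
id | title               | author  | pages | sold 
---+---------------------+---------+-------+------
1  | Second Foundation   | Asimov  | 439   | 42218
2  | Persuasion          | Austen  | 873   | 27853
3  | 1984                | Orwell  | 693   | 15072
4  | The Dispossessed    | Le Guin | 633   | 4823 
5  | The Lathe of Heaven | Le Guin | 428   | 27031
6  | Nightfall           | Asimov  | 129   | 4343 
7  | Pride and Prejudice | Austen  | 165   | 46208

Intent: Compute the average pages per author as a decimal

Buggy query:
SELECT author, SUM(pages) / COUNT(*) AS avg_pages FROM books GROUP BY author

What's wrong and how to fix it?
Bug: SUM(pages) and COUNT(*) are both integers; the division truncates the fractional part

Fix: Multiply by 1.0 (or CAST to REAL) to force floating-point division

Corrected query:
SELECT author, SUM(pages) * 1.0 / COUNT(*) AS avg_pages FROM books GROUP BY author

Result:
author  | avg_pages
--------+----------
Asimov  | 284      
Austen  | 519      
Le Guin | 530.5    
Orwell  | 693      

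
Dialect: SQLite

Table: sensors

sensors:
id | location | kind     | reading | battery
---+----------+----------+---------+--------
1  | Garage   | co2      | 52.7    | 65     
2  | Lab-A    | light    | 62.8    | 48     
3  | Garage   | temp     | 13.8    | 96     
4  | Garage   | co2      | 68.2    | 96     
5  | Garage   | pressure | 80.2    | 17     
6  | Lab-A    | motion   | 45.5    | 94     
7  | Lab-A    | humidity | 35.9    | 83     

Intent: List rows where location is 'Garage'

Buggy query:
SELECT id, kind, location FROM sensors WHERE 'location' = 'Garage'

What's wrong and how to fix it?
Bug: 'location' in single quotes is a string literal, not the column; the comparison is literal-vs-literal and never true

Fix: Remove the quotes around the column name (or use double quotes for an identifier)

Corrected query:
SELECT id, kind, location FROM sensors WHERE location = 'Garage'

Result:
id | kind     | location
---+----------+---------
1  | co2      | Garage  
3  | temp     | Garage  
4  | co2      | Garage  
5  | pressure | Garage  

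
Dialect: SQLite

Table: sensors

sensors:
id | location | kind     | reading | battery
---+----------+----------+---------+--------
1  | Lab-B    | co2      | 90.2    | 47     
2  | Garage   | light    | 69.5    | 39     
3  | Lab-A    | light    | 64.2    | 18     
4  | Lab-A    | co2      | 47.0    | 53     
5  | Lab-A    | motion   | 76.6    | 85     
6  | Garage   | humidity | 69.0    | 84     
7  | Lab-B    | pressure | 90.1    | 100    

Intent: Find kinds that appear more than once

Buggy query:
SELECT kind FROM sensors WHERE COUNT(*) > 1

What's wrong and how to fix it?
Bug: COUNT(*) is an aggregate and cannot be used in WHERE

Fix: GROUP BY kind, then filter groups with HAVING COUNT(*) > 1

Corrected query:
SELECT kind FROM sensors GROUP BY kind HAVING COUNT(*) > 1

Result:
kind 
-----
co2  
light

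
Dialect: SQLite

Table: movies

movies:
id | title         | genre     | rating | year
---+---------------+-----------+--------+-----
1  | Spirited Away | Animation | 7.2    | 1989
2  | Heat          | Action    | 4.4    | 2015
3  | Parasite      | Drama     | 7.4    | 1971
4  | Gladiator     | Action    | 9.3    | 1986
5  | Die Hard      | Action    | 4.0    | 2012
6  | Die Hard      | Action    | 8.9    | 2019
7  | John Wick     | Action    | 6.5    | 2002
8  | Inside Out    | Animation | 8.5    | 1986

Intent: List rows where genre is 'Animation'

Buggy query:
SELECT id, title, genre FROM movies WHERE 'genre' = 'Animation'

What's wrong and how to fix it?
Bug: Single quotes denote string literals in SQL; the column name is being compared as a constant string

Fix: Reference the column as genre without single quotes

Corrected query:
SELECT id, title, genre FROM movies WHERE genre = 'Animation'

Result:
id | title         | genre    
---+---------------+----------
1  | Spirited Away | Animation
8  | Inside Out    | Animation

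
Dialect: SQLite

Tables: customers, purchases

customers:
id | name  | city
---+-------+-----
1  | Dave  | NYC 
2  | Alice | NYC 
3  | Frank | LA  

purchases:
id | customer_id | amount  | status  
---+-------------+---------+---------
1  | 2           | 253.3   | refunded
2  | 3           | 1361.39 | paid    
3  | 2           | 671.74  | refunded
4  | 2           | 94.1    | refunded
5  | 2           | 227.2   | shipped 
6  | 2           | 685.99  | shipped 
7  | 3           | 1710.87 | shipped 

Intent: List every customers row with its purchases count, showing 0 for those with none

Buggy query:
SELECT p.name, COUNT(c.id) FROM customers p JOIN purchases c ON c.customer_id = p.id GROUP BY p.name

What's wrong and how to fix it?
Bug: An inner join excludes parents with zero children

Fix: Use LEFT JOIN so parents without children still appear (COUNT(c.id) gives 0)

Corrected query:
SELECT p.name, COUNT(c.id) FROM customers p LEFT JOIN purchases c ON c.customer_id = p.id GROUP BY p.name

Result:
name  | COUNT(c.id)
------+------------
Alice | 5          
Dave  | 0          
Frank | 2          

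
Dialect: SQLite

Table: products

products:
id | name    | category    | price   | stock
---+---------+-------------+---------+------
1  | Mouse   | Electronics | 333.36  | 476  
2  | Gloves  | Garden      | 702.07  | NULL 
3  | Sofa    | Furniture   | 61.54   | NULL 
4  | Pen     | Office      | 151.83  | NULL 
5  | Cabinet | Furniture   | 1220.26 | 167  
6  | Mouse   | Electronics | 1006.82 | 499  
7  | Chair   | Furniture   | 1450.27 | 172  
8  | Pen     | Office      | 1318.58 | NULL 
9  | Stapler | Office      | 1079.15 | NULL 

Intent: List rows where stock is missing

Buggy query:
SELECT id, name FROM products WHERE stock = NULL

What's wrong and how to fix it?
Bug: Comparing to NULL with '=' never matches; NULL = NULL is unknown, not true

Fix: Replace '= NULL' with 'IS NULL'

Corrected query:
SELECT id, name FROM products WHERE stock IS NULL

Result:
id | name   
---+--------
2  | Gloves 
3  | Sofa   
4  | Pen    
8  | Pen    
9  | Stapler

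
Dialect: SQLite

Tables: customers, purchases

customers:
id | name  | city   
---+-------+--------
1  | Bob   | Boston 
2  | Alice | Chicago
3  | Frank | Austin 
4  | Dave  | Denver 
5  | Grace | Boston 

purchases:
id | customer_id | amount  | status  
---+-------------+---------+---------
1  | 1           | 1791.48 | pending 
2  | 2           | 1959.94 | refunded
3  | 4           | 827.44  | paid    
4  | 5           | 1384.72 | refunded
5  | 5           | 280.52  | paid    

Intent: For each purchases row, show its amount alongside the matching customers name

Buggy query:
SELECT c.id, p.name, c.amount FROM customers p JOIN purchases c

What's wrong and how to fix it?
Bug: Missing join condition: each purchases row is matched to all customers rows instead of just its own

Fix: Specify the join condition linking the foreign key to the parent id

Corrected query:
SELECT c.id, p.name, c.amount FROM customers p JOIN purchases c ON c.customer_id = p.id

Result:
id | name  | amount 
---+-------+--------
1  | Bob   | 1791.48
2  | Alice | 1959.94
3  | Dave  | 827.44 
4  | Grace | 1384.72
5  | Grace | 280.52 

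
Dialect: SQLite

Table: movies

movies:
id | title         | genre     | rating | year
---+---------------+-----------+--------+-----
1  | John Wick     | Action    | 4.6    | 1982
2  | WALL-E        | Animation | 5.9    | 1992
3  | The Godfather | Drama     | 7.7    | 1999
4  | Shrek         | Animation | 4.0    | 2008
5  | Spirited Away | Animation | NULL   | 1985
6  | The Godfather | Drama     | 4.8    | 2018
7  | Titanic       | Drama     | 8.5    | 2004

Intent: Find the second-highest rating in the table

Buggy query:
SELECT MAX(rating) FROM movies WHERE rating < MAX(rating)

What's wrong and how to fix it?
Bug: MAX(rating) on the right of the comparison is an aggregate-in-WHERE error

Fix: Compute the overall MAX in a subquery, then take MAX of rows below it

Corrected query:
SELECT MAX(rating) FROM movies WHERE rating < (SELECT MAX(rating) FROM movies)

Result:
MAX(rating)
-----------
7.7        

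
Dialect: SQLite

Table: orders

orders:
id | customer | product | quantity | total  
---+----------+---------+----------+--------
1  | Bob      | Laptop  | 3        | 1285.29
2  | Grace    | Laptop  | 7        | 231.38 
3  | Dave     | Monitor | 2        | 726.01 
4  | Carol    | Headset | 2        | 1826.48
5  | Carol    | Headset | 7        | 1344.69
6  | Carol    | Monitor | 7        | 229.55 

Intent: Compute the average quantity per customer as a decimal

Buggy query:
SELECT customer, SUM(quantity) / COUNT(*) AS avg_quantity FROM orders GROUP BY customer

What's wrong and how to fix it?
Bug: Both operands are integers, so '/' performs integer division and truncates

Fix: Multiply by 1.0 (or CAST to REAL) to force floating-point division

Corrected query:
SELECT customer, SUM(quantity) * 1.0 / COUNT(*) AS avg_quantity FROM orders GROUP BY customer

Result:
customer | avg_quantity
---------+-------------
Bob      | 3           
Carol    | 5.333333    
Dave     | 2           
Grace    | 7           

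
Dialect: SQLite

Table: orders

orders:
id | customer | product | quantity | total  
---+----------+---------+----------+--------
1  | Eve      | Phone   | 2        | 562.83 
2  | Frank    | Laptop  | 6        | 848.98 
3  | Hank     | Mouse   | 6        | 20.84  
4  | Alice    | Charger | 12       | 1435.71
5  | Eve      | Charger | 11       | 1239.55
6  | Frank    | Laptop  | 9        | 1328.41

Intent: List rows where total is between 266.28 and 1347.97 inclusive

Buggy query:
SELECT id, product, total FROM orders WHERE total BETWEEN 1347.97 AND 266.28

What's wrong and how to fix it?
Bug: The bounds are reversed; BETWEEN a AND b requires a <= b to match anything

Fix: Write BETWEEN 266.28 AND 1347.97

Corrected query:
SELECT id, product, total FROM orders WHERE total BETWEEN 266.28 AND 1347.97

Result:
id | product | total  
---+---------+--------
1  | Phone   | 562.83 
2  | Laptop  | 848.98 
5  | Charger | 1239.55
6  | Laptop  | 1328.41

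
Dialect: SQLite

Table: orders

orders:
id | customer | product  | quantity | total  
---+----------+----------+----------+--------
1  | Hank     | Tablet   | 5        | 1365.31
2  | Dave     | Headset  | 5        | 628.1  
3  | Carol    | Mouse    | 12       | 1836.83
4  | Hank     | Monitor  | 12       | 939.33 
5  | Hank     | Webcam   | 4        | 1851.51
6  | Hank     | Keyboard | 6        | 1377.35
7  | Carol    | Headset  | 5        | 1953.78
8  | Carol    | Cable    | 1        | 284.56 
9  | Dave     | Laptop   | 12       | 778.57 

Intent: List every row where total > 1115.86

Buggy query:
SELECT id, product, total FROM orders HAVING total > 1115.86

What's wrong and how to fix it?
Bug: This is a non-aggregate query (no GROUP BY, no aggregates), so in SQLite the HAVING clause is invalid here; a row-level condition belongs in WHERE

Fix: Use WHERE for row-level filtering

Corrected query:
SELECT id, product, total FROM orders WHERE total > 1115.86

Result:
id | product  | total  
---+----------+--------
1  | Tablet   | 1365.31
3  | Mouse    | 1836.83
5  | Webcam   | 1851.51
6  | Keyboard | 1377.35
7  | Headset  | 1953.78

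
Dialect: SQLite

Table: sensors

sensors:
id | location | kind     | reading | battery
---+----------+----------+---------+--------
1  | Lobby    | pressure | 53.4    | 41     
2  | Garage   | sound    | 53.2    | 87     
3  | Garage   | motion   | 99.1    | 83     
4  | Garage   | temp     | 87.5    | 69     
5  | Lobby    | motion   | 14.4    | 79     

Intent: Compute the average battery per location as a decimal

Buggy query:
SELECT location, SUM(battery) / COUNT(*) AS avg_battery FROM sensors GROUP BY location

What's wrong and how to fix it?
Bug: SUM(battery) and COUNT(*) are both integers; the division truncates the fractional part

Fix: Cast one side to REAL so the division keeps the fractional part

Corrected query:
SELECT location, SUM(battery) * 1.0 / COUNT(*) AS avg_battery FROM sensors GROUP BY location

Result:
location | avg_battery
---------+------------
Garage   | 79.666667  
Lobby    | 60         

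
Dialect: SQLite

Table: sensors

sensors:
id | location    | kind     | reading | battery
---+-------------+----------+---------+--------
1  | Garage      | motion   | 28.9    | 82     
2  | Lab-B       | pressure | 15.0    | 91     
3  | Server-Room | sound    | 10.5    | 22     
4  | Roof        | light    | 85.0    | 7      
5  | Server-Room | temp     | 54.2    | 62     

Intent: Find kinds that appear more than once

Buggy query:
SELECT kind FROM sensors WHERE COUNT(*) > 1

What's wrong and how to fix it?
Bug: WHERE can't reference COUNT(*); aggregates are computed after WHERE

Fix: GROUP BY kind, then filter groups with HAVING COUNT(*) > 1

Corrected query:
SELECT kind FROM sensors GROUP BY kind HAVING COUNT(*) > 1

Result:
(no rows)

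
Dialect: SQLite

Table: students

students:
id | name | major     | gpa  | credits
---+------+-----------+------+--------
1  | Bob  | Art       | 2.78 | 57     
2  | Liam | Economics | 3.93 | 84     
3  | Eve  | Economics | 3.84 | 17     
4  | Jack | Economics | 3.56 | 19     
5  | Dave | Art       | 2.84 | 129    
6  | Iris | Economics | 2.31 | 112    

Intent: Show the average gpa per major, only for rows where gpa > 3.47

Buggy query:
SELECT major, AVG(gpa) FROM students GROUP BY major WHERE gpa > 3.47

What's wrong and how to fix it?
Bug: Row-level WHERE must come before GROUP BY in the clause order

Fix: Move the WHERE clause before GROUP BY

Corrected query:
SELECT major, AVG(gpa) FROM students WHERE gpa > 3.47 GROUP BY major

Result:
major     | AVG(gpa)
----------+---------
Economics | 3.776667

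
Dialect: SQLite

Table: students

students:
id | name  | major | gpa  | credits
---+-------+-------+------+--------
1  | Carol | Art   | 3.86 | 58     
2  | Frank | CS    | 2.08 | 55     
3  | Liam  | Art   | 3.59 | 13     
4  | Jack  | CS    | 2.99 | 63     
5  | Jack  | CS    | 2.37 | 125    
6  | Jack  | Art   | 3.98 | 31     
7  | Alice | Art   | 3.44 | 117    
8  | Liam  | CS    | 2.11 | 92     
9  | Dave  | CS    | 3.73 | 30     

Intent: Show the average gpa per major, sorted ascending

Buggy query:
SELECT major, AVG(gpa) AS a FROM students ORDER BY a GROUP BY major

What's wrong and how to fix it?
Bug: GROUP BY must precede ORDER BY

Fix: Reorder: SELECT … FROM … GROUP BY … ORDER BY …

Corrected query:
SELECT major, AVG(gpa) AS a FROM students GROUP BY major ORDER BY a

Result:
major | a     
------+-------
CS    | 2.656 
Art   | 3.7175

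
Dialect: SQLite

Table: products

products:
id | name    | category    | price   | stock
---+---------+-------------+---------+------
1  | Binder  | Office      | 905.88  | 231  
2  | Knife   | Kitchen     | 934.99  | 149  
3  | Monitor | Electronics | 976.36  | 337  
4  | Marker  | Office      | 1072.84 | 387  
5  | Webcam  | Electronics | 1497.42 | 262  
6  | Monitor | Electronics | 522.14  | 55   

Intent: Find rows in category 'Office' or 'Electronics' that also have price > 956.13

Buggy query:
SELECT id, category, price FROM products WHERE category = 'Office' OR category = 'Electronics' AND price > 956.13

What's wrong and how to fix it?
Bug: Without parentheses, AND is evaluated before OR, so the price filter only applies to the 'Electronics' branch

Fix: Add parentheses around the OR so the AND applies to both alternatives

Corrected query:
SELECT id, category, price FROM products WHERE (category = 'Office' OR category = 'Electronics') AND price > 956.13

Result:
id | category    | price  
---+-------------+--------
3  | Electronics | 976.36 
4  | Office      | 1072.84
5  | Electronics | 1497.42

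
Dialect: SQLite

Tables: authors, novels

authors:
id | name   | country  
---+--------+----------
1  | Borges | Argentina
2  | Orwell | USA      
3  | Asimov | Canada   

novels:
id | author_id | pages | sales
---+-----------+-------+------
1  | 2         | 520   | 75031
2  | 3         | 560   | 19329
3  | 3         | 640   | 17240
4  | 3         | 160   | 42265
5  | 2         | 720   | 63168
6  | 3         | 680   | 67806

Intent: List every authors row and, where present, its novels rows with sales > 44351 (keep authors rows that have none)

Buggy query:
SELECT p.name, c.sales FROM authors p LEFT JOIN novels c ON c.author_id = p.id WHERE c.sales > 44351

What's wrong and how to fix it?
Bug: A WHERE condition on the right-hand table after LEFT JOIN drops unmatched parents

Fix: Move the right-table condition into the ON clause so unmatched parents are kept

Corrected query:
SELECT p.name, c.sales FROM authors p LEFT JOIN novels c ON c.author_id = p.id AND c.sales > 44351

Result:
name   | sales
-------+------
Borges | NULL 
Orwell | 63168
Orwell | 75031
Asimov | 67806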